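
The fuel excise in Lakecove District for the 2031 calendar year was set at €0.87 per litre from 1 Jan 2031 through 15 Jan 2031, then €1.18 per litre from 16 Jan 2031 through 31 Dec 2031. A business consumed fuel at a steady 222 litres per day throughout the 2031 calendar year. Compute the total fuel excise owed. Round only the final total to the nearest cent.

1 Jan – 15 Jan 2031: 15 days × 222 litres/day = 3,330 litres at €0.87/litre → €2,897.10
16 Jan – 31 Dec 2031: 350 days × 222 litres/day = 77,700 litres at €1.18/litre → €91,686.00

€94,583.10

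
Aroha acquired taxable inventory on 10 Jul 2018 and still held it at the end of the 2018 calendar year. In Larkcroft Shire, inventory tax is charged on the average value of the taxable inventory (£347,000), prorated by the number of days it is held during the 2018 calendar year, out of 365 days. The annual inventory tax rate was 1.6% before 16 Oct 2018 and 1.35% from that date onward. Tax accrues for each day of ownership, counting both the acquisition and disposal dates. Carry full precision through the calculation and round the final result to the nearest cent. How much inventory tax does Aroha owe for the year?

£2,478.91

10 Jul – 15 Oct 2018: 98 days at 1.6% → £347,000 × 1.6% × 98/365 = £1,490.6740
16 Oct – 31 Dec 2018: 77 days at 1.35% → £347,000 × 1.35% × 77/365 = £988.2370
Total = £2,478.9110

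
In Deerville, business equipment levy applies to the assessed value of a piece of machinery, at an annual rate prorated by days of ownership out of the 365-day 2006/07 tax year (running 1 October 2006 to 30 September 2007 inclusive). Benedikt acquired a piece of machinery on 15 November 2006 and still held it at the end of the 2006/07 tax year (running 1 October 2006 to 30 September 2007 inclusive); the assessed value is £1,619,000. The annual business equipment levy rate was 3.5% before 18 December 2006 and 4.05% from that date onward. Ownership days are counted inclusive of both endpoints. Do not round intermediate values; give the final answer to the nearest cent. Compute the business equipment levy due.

15 November – 17 December 2006: 33 days at 3.5% → £1,619,000 × 3.5% × 33/365 = £5,123.1370
18 December 2006 – 30 September 2007: 287 days at 4.05% → £1,619,000 × 4.05% × 287/365 = £51,557.3877
Total = £56,680.5247

£56,680.52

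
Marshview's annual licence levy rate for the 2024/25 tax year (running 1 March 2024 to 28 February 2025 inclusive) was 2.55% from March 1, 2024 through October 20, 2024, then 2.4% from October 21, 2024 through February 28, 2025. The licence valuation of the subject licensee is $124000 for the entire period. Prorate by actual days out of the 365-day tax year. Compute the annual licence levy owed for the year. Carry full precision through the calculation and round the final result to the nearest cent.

$3095.24

March 1 – October 20, 2024: 234 days at 2.55% → $124000 × 2.55% × 234/365 = $2027.1452
October 21, 2024 – February 28, 2025: 131 days at 2.4% → $124000 × 2.4% × 131/365 = $1068.0986
Total = $3095.2438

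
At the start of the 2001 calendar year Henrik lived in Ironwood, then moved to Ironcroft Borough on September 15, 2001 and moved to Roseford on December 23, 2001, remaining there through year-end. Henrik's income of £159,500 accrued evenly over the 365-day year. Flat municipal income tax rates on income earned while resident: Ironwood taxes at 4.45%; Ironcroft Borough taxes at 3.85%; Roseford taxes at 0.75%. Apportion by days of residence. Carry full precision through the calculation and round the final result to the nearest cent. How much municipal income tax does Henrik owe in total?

Ironwood, January 1 – September 14, 2001: 257 days → £159,500 × 4.45% × 257/365 = £4,997.5938
Ironcroft Borough, September 15 – December 22, 2001: 99 days → £159,500 × 3.85% × 99/365 = £1,665.5733
Roseford, December 23 – December 31, 2001: 9 days → £159,500 × 0.75% × 9/365 = £29.4966
Total = £6,692.6637

£6,692.66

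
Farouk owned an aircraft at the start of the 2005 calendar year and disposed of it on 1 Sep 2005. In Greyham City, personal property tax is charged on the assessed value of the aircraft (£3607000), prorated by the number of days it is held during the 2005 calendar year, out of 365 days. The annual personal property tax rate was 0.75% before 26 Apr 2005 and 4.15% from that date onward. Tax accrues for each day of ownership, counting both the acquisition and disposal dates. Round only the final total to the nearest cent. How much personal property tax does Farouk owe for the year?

£61427.70

1 Jan – 25 Apr 2005: 115 days at 0.75% → £3607000 × 0.75% × 115/365 = £8523.3904
26 Apr – 1 Sep 2005: 129 days at 4.15% → £3607000 × 4.15% × 129/365 = £52904.3137
Total = £61427.7041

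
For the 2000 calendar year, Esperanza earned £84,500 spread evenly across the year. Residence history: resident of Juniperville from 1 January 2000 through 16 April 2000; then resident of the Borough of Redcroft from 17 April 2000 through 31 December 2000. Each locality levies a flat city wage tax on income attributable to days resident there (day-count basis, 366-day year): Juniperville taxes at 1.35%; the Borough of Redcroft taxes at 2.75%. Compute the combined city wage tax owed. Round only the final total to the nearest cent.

£1,977.90

Juniperville, 1 January – 16 April 2000: 107 days → £84,500 × 1.35% × 107/366 = £333.4980
The Borough of Redcroft, 17 April – 31 December 2000: 259 days → £84,500 × 2.75% × 259/366 = £1,644.4023
Total = £1,977.9003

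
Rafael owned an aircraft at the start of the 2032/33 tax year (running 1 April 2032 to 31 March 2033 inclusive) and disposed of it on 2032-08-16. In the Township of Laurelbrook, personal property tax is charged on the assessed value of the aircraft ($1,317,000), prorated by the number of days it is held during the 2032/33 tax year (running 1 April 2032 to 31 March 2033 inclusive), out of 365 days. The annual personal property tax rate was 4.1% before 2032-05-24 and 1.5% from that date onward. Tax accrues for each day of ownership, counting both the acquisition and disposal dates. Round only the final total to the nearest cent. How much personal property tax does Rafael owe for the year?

$12,441.14

2032-04-01 to 2032-05-23: 53 days at 4.1% → $1,317,000 × 4.1% × 53/365 = $7,840.6603
2032-05-24 to 2032-08-16: 85 days at 1.5% → $1,317,000 × 1.5% × 85/365 = $4,600.4795
Total = $12,441.1397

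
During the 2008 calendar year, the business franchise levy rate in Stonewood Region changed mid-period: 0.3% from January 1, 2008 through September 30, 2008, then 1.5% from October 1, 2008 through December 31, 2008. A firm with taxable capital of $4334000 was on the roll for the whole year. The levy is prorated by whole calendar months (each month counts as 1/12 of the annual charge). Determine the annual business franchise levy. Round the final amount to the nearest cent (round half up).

January 1 – September 30, 2008: 9 months at 0.3% → $4334000 × 0.3% × 9/12 = $9751.5000
October 1 – December 31, 2008: 3 months at 1.5% → $4334000 × 1.5% × 3/12 = $16252.5000
Total = $26004.0000

$26004.00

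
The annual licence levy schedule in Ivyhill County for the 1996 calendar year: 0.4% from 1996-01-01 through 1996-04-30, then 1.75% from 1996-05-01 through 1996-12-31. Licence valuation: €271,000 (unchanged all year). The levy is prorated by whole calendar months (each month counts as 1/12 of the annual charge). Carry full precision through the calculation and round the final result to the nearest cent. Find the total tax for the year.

€3,523.00

1996-01-01 to 1996-04-30: 4 months at 0.4% → €271,000 × 0.4% × 4/12 = €361.3333
1996-05-01 to 1996-12-31: 8 months at 1.75% → €271,000 × 1.75% × 8/12 = €3,161.6667
Total = €3,523.0000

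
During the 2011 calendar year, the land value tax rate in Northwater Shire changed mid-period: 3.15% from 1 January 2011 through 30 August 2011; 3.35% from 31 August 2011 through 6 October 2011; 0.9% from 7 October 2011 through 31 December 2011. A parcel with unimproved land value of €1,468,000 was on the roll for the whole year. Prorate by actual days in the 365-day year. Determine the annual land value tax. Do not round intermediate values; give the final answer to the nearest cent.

1 January – 30 August 2011: 242 days at 3.15% → €1,468,000 × 3.15% × 242/365 = €30,659.0795
31 August – 6 October 2011: 37 days at 3.35% → €1,468,000 × 3.35% × 37/365 = €4,985.1671
7 October – 31 December 2011: 86 days at 0.9% → €1,468,000 × 0.9% × 86/365 = €3,112.9644
Total = €38,757.2110

€38,757.21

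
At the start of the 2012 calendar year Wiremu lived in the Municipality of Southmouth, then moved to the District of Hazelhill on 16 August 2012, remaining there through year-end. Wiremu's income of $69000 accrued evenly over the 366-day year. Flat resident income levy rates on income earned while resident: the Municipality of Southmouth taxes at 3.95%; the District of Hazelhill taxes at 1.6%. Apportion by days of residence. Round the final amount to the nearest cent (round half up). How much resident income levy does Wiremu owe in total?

$2114.11

The Municipality of Southmouth, 1 January – 15 August 2012: 228 days → $69000 × 3.95% × 228/366 = $1697.8525
The District of Hazelhill, 16 August – 31 December 2012: 138 days → $69000 × 1.6% × 138/366 = $416.2623
Total = $2114.1148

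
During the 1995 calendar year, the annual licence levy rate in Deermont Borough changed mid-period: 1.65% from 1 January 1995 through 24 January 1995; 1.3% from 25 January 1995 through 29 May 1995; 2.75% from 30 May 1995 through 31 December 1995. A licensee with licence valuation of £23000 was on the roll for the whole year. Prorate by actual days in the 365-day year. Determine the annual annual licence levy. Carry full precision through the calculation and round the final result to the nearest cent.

£501.65

1 January – 24 January 1995: 24 days at 1.65% → £23000 × 1.65% × 24/365 = £24.9534
25 January – 29 May 1995: 125 days at 1.3% → £23000 × 1.3% × 125/365 = £102.3973
30 May – 31 December 1995: 216 days at 2.75% → £23000 × 2.75% × 216/365 = £374.3014
Total = £501.6521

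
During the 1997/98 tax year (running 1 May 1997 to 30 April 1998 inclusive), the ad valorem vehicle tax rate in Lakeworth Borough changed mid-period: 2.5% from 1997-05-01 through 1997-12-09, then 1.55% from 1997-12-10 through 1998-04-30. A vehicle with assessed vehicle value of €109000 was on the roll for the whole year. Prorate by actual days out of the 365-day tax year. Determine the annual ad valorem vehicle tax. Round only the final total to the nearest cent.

1997-05-01 to 1997-12-09: 223 days at 2.5% → €109000 × 2.5% × 223/365 = €1664.8630
1997-12-10 to 1998-04-30: 142 days at 1.55% → €109000 × 1.55% × 142/365 = €657.2849
Total = €2322.1479

€2322.15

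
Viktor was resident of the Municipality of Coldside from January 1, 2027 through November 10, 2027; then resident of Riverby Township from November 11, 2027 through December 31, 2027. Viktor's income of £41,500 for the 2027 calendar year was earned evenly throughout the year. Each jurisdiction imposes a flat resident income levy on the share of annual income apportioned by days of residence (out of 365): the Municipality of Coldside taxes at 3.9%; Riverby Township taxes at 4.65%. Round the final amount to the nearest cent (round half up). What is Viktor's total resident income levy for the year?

£1,661.99

The Municipality of Coldside, January 1 – November 10, 2027: 314 days → £41,500 × 3.9% × 314/365 = £1,392.3534
Riverby Township, November 11 – December 31, 2027: 51 days → £41,500 × 4.65% × 51/365 = £269.6363
Total = £1,661.9897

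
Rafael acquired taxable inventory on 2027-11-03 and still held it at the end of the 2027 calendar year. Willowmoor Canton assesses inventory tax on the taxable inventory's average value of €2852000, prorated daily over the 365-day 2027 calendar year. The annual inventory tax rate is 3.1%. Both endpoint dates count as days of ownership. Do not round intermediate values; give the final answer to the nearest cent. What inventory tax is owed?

€14291.25

Days held (2027-11-03 to 2027-12-31): 59 out of 365
Tax = €2852000 × 3.1% × 59/365 = €14291.2548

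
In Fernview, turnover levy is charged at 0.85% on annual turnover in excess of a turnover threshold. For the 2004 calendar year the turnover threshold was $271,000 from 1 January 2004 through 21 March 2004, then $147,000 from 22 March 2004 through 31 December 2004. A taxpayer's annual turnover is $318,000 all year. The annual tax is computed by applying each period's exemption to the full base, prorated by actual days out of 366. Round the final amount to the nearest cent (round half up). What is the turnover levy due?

$1,220.24

1 January – 21 March 2004: 81 days, exemption $271,000 → ($318,000 − $271,000) × 0.85% × 81/366 = $88.4139
22 March – 31 December 2004: 285 days, exemption $147,000 → ($318,000 − $147,000) × 0.85% × 285/366 = $1,131.8238
Total = $1,220.2377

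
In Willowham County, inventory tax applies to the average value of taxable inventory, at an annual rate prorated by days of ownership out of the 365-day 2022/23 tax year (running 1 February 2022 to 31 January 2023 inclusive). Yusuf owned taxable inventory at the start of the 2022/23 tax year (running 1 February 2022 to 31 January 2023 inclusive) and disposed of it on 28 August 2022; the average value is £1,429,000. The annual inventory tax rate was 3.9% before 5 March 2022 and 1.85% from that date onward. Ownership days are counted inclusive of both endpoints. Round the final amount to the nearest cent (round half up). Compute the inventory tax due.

1 February – 4 March 2022: 32 days at 3.9% → £1,429,000 × 3.9% × 32/365 = £4,886.0055
5 March – 28 August 2022: 177 days at 1.85% → £1,429,000 × 1.85% × 177/365 = £12,819.8918
Total = £17,705.8973

£17,705.90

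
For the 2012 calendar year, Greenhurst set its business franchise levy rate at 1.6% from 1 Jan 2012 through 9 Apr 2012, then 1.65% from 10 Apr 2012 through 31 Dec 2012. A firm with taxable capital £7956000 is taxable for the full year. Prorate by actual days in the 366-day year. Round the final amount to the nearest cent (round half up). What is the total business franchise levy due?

£130187.11

1 Jan – 9 Apr 2012: 100 days at 1.6% → £7956000 × 1.6% × 100/366 = £34780.3279
10 Apr – 31 Dec 2012: 266 days at 1.65% → £7956000 × 1.65% × 266/366 = £95406.7869
Total = £130187.1148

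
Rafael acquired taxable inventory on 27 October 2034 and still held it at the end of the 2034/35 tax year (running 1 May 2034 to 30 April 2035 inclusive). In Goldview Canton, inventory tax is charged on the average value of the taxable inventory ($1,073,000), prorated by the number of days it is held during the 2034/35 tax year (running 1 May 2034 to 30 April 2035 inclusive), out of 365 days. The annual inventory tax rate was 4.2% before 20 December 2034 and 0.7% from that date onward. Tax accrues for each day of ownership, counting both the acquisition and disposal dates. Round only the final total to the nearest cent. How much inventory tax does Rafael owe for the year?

27 October – 19 December 2034: 54 days at 4.2% → $1,073,000 × 4.2% × 54/365 = $6,667.2986
20 December 2034 – 30 April 2035: 132 days at 0.7% → $1,073,000 × 0.7% × 132/365 = $2,716.3068
Total = $9,383.6055

$9,383.61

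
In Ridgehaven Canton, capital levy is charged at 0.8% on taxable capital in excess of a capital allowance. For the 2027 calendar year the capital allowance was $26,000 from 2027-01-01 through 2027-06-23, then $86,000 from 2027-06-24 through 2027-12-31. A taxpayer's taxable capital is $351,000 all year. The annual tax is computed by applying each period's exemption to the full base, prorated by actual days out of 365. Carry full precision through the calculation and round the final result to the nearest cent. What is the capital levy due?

2027-01-01 to 2027-06-23: 174 days, exemption $26,000 → ($351,000 − $26,000) × 0.8% × 174/365 = $1,239.4521
2027-06-24 to 2027-12-31: 191 days, exemption $86,000 → ($351,000 − $86,000) × 0.8% × 191/365 = $1,109.3699
Total = $2,348.8219

$2,348.82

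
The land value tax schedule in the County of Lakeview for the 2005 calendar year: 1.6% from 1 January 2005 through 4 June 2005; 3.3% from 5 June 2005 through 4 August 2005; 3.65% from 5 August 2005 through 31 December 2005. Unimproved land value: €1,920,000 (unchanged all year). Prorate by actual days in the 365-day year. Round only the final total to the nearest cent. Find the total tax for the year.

€52,242.41

1 January – 4 June 2005: 155 days at 1.6% → €1,920,000 × 1.6% × 155/365 = €13,045.4795
5 June – 4 August 2005: 61 days at 3.3% → €1,920,000 × 3.3% × 61/365 = €10,588.9315
5 August – 31 December 2005: 149 days at 3.65% → €1,920,000 × 3.65% × 149/365 = €28,608.0000
Total = €52,242.4110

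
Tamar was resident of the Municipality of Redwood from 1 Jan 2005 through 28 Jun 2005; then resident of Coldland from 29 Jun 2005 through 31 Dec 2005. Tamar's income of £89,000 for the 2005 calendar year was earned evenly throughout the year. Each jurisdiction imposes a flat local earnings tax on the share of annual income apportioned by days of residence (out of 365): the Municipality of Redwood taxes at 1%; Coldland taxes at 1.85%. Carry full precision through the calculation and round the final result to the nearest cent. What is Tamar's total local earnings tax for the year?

£1,275.50

The Municipality of Redwood, 1 Jan – 28 Jun 2005: 179 days → £89,000 × 1% × 179/365 = £436.4658
Coldland, 29 Jun – 31 Dec 2005: 186 days → £89,000 × 1.85% × 186/365 = £839.0384
Total = £1,275.5041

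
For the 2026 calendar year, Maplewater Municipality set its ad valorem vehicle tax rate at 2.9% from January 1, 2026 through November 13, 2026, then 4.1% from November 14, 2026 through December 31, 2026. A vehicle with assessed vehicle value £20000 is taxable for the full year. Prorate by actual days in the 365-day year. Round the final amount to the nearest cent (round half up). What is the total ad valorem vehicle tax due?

January 1 – November 13, 2026: 317 days at 2.9% → £20000 × 2.9% × 317/365 = £503.7260
November 14 – December 31, 2026: 48 days at 4.1% → £20000 × 4.1% × 48/365 = £107.8356
Total = £611.5616

£611.56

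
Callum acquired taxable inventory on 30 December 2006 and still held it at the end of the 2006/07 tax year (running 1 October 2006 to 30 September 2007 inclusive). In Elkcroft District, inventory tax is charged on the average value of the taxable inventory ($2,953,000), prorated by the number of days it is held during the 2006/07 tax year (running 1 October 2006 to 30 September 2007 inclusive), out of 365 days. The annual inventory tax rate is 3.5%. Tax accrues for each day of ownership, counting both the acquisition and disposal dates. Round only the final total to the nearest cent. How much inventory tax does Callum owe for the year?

$77,870.21

Days held (30 December 2006 – 30 September 2007): 275 out of 365
Tax = $2,953,000 × 3.5% × 275/365 = $77,870.2055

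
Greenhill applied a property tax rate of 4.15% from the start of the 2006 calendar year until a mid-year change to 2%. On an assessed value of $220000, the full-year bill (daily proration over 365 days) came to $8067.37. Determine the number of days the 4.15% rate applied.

283 days

Let d = days at the first rate; then 365 − d days at the second rate.
$220000 × [4.15%·d + 2%·(365−d)] / 365 = $8067.37
Solving gives d = 283, so the new rate took effect on October 11, 2006.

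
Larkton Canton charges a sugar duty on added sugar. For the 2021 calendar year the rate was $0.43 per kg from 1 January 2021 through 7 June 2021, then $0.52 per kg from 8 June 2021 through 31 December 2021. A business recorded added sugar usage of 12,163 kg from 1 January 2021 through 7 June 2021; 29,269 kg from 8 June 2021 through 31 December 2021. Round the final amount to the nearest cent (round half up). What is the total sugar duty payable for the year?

1 January – 7 June 2021: 12,163 kg at $0.43/kg → $5,230.09
8 June – 31 December 2021: 29,269 kg at $0.52/kg → $15,219.88

$20,449.97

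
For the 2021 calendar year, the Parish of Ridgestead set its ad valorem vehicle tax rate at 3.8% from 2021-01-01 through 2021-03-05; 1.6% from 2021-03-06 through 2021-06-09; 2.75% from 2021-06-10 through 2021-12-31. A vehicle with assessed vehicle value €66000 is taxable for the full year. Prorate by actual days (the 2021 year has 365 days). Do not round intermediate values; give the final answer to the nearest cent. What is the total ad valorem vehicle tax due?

€1736.88

2021-01-01 to 2021-03-05: 64 days at 3.8% → €66000 × 3.8% × 64/365 = €439.7589
2021-03-06 to 2021-06-09: 96 days at 1.6% → €66000 × 1.6% × 96/365 = €277.7425
2021-06-10 to 2021-12-31: 205 days at 2.75% → €66000 × 2.75% × 205/365 = €1019.3836
Total = €1736.8849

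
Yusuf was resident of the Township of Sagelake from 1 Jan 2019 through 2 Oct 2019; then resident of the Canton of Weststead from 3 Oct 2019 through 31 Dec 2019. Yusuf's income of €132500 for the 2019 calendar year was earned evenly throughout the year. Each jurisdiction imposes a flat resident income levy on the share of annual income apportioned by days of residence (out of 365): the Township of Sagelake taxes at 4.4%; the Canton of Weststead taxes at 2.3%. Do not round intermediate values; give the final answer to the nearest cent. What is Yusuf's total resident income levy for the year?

The Township of Sagelake, 1 Jan – 2 Oct 2019: 275 days → €132500 × 4.4% × 275/365 = €4392.4658
The Canton of Weststead, 3 Oct – 31 Dec 2019: 90 days → €132500 × 2.3% × 90/365 = €751.4384
Total = €5143.9041

€5143.90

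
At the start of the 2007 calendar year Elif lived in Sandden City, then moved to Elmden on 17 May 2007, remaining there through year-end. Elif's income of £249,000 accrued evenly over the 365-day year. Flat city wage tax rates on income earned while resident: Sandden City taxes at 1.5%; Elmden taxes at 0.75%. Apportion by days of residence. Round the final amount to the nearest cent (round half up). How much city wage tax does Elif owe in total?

£2,563.34

Sandden City, 1 January – 16 May 2007: 136 days → £249,000 × 1.5% × 136/365 = £1,391.6712
Elmden, 17 May – 31 December 2007: 229 days → £249,000 × 0.75% × 229/365 = £1,171.6644
Total = £2,563.3356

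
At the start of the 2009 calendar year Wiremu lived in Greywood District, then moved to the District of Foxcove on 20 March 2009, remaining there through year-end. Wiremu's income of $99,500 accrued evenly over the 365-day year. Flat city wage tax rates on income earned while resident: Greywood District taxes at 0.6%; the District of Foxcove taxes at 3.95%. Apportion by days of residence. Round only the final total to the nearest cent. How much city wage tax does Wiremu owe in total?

Greywood District, 1 January – 19 March 2009: 78 days → $99,500 × 0.6% × 78/365 = $127.5781
The District of Foxcove, 20 March – 31 December 2009: 287 days → $99,500 × 3.95% × 287/365 = $3,090.3610
Total = $3,217.9390

$3,217.94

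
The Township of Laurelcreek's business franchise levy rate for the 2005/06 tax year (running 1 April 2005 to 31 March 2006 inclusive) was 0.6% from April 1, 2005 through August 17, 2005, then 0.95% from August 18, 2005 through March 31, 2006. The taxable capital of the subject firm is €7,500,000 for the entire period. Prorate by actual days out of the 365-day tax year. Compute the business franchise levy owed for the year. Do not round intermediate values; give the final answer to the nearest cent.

€61,253.42

April 1 – August 17, 2005: 139 days at 0.6% → €7,500,000 × 0.6% × 139/365 = €17,136.9863
August 18, 2005 – March 31, 2006: 226 days at 0.95% → €7,500,000 × 0.95% × 226/365 = €44,116.4384
Total = €61,253.4247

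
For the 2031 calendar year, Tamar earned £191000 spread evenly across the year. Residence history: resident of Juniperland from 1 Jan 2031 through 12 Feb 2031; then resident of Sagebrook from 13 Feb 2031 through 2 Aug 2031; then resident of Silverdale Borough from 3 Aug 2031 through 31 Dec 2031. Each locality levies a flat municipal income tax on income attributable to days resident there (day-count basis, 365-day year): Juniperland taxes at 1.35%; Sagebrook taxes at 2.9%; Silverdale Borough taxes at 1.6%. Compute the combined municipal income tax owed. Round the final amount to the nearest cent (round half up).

Juniperland, 1 Jan – 12 Feb 2031: 43 days → £191000 × 1.35% × 43/365 = £303.7685
Sagebrook, 13 Feb – 2 Aug 2031: 171 days → £191000 × 2.9% × 171/365 = £2594.9836
Silverdale Borough, 3 Aug – 31 Dec 2031: 151 days → £191000 × 1.6% × 151/365 = £1264.2630
Total = £4163.0151

£4163.02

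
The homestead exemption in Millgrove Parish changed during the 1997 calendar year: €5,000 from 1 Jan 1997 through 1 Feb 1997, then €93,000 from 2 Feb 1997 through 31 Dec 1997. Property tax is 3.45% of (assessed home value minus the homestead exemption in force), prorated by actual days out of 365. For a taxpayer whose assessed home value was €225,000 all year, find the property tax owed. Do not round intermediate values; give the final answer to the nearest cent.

€4,820.17

1 Jan – 1 Feb 1997: 32 days, exemption €5,000 → (€225,000 − €5,000) × 3.45% × 32/365 = €665.4247
2 Feb – 31 Dec 1997: 333 days, exemption €93,000 → (€225,000 − €93,000) × 3.45% × 333/365 = €4,154.7452
Total = €4,820.1699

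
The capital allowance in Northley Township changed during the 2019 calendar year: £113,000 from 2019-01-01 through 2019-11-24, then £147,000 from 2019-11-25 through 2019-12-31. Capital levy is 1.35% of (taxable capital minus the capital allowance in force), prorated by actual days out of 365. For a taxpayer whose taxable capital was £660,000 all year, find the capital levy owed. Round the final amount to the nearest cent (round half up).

£7,337.97

2019-01-01 to 2019-11-24: 328 days, exemption £113,000 → (£660,000 − £113,000) × 1.35% × 328/365 = £6,635.9342
2019-11-25 to 2019-12-31: 37 days, exemption £147,000 → (£660,000 − £147,000) × 1.35% × 37/365 = £702.0370
Total = £7,337.9712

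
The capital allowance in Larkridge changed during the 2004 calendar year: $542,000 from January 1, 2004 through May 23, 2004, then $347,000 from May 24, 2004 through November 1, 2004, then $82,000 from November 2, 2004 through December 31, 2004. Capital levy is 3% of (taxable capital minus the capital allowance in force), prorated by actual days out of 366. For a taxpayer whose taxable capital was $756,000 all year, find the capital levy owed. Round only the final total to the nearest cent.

January 1 – May 23, 2004: 144 days, exemption $542,000 → ($756,000 − $542,000) × 3% × 144/366 = $2,525.9016
May 24 – November 1, 2004: 162 days, exemption $347,000 → ($756,000 − $347,000) × 3% × 162/366 = $5,430.9836
November 2 – December 31, 2004: 60 days, exemption $82,000 → ($756,000 − $82,000) × 3% × 60/366 = $3,314.7541
Total = $11,271.6393

$11,271.64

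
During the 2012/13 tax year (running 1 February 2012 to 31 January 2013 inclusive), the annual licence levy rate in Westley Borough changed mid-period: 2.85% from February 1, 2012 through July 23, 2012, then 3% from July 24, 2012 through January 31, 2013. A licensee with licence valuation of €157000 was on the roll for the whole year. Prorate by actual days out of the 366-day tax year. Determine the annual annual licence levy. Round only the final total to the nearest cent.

€4598.04

February 1 – July 23, 2012: 174 days at 2.85% → €157000 × 2.85% × 174/366 = €2127.2213
July 24, 2012 – January 31, 2013: 192 days at 3% → €157000 × 3% × 192/366 = €2470.8197
Total = €4598.0410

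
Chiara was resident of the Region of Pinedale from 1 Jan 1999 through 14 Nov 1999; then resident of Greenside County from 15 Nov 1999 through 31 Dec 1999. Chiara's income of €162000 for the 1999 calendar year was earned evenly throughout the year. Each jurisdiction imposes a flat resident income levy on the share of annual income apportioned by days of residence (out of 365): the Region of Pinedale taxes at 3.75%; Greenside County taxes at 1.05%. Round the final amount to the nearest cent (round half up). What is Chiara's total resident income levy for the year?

The Region of Pinedale, 1 Jan – 14 Nov 1999: 318 days → €162000 × 3.75% × 318/365 = €5292.7397
Greenside County, 15 Nov – 31 Dec 1999: 47 days → €162000 × 1.05% × 47/365 = €219.0329
Total = €5511.7726

€5511.77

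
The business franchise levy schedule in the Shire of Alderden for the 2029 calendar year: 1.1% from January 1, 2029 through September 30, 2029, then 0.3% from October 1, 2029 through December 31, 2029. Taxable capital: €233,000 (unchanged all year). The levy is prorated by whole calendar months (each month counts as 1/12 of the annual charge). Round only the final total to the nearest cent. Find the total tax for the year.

January 1 – September 30, 2029: 9 months at 1.1% → €233,000 × 1.1% × 9/12 = €1,922.2500
October 1 – December 31, 2029: 3 months at 0.3% → €233,000 × 0.3% × 3/12 = €174.7500
Total = €2,097.0000

€2,097.00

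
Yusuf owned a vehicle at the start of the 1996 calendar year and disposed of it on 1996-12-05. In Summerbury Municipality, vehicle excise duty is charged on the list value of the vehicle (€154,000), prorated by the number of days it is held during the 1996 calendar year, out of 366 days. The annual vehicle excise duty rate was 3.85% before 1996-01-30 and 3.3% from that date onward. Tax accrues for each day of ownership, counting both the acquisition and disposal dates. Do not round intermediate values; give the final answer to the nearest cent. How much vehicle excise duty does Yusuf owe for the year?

1996-01-01 to 1996-01-29: 29 days at 3.85% → €154,000 × 3.85% × 29/366 = €469.7842
1996-01-30 to 1996-12-05: 311 days at 3.3% → €154,000 × 3.3% × 311/366 = €4,318.3115
Total = €4,788.0956

€4,788.10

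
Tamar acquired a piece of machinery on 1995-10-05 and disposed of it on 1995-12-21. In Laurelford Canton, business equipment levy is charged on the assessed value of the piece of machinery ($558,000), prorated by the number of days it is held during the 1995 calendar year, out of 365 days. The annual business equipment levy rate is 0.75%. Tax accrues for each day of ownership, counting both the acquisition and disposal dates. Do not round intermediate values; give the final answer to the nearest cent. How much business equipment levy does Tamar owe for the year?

$894.33

Days held (1995-10-05 to 1995-12-21): 78 out of 365
Tax = $558,000 × 0.75% × 78/365 = $894.3288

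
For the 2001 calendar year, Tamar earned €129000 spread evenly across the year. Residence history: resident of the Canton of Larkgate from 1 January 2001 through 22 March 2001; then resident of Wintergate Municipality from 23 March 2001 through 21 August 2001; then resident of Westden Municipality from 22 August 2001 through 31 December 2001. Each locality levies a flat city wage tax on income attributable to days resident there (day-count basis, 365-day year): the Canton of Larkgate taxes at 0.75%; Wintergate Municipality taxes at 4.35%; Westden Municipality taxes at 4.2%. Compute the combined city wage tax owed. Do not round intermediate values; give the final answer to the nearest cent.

The Canton of Larkgate, 1 January – 22 March 2001: 81 days → €129000 × 0.75% × 81/365 = €214.7055
Wintergate Municipality, 23 March – 21 August 2001: 152 days → €129000 × 4.35% × 152/365 = €2336.8438
Westden Municipality, 22 August – 31 December 2001: 132 days → €129000 × 4.2% × 132/365 = €1959.3863
Total = €4510.9356

€4510.94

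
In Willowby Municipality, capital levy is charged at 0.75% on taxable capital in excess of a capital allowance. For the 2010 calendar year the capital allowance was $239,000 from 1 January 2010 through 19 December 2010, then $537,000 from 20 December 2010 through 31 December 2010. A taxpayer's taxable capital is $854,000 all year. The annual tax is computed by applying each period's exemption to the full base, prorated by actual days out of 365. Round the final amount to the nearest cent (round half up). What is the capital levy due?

$4,539.02

1 January – 19 December 2010: 353 days, exemption $239,000 → ($854,000 − $239,000) × 0.75% × 353/365 = $4,460.8562
20 December – 31 December 2010: 12 days, exemption $537,000 → ($854,000 − $537,000) × 0.75% × 12/365 = $78.1644
Total = $4,539.0205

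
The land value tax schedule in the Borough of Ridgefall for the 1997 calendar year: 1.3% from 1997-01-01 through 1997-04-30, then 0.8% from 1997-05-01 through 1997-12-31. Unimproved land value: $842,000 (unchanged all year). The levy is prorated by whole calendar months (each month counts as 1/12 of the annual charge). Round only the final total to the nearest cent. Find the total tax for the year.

1997-01-01 to 1997-04-30: 4 months at 1.3% → $842,000 × 1.3% × 4/12 = $3,648.6667
1997-05-01 to 1997-12-31: 8 months at 0.8% → $842,000 × 0.8% × 8/12 = $4,490.6667
Total = $8,139.3333

$8,139.33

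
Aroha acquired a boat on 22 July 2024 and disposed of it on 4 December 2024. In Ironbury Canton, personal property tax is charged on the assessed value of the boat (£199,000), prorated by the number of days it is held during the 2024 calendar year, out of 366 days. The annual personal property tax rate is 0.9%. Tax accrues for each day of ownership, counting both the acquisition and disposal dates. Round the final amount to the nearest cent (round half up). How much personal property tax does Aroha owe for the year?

Days held (22 July – 4 December 2024): 136 out of 366
Tax = £199,000 × 0.9% × 136/366 = £665.5082

£665.51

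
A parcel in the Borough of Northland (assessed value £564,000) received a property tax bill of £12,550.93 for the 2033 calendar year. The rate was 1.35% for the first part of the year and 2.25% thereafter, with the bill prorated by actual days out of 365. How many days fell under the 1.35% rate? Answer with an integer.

10 days

Let d = days at the first rate; then 365 − d days at the second rate.
£564,000 × [1.35%·d + 2.25%·(365−d)] / 365 = £12,550.93
Solving gives d = 10, so the new rate took effect on January 11, 2033.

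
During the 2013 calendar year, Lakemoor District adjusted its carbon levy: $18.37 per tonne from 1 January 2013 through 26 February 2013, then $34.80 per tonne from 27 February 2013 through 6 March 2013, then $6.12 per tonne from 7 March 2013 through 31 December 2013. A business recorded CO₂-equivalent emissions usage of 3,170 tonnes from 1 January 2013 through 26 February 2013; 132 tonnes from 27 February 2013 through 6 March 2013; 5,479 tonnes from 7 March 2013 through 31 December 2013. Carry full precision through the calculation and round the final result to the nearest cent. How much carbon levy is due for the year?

$96,357.98

1 January – 26 February 2013: 3,170 tonnes at $18.37/tonne → $58,232.90
27 February – 6 March 2013: 132 tonnes at $34.80/tonne → $4,593.60
7 March – 31 December 2013: 5,479 tonnes at $6.12/tonne → $33,531.48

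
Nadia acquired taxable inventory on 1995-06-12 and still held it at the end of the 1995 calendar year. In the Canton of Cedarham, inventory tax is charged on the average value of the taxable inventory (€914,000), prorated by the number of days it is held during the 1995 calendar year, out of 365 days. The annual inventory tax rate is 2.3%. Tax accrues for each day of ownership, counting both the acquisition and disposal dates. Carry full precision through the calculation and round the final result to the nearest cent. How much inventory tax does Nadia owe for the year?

Days held (1995-06-12 to 1995-12-31): 203 out of 365
Tax = €914,000 × 2.3% × 203/365 = €11,691.6877

€11,691.69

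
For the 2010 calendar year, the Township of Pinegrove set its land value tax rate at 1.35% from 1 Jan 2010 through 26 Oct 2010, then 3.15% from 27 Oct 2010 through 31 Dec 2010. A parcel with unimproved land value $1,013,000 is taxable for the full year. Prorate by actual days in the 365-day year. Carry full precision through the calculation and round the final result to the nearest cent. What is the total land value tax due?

1 Jan – 26 Oct 2010: 299 days at 1.35% → $1,013,000 × 1.35% × 299/365 = $11,202.6699
27 Oct – 31 Dec 2010: 66 days at 3.15% → $1,013,000 × 3.15% × 66/365 = $5,769.9370
Total = $16,972.6068

$16,972.61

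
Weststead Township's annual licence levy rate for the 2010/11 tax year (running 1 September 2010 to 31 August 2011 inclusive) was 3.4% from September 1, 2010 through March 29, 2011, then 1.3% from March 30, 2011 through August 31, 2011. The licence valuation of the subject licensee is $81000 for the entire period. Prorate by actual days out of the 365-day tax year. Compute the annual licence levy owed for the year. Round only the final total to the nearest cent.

September 1, 2010 – March 29, 2011: 210 days at 3.4% → $81000 × 3.4% × 210/365 = $1584.4932
March 30 – August 31, 2011: 155 days at 1.3% → $81000 × 1.3% × 155/365 = $447.1644
Total = $2031.6575

$2031.66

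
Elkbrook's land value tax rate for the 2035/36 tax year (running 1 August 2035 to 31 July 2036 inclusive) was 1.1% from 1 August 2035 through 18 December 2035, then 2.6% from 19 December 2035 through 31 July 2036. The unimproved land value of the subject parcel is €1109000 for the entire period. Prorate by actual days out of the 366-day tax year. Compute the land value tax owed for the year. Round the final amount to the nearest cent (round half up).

€22470.89

1 August – 18 December 2035: 140 days at 1.1% → €1109000 × 1.1% × 140/366 = €4666.2842
19 December 2035 – 31 July 2036: 226 days at 2.6% → €1109000 × 2.6% × 226/366 = €17804.6011
Total = €22470.8852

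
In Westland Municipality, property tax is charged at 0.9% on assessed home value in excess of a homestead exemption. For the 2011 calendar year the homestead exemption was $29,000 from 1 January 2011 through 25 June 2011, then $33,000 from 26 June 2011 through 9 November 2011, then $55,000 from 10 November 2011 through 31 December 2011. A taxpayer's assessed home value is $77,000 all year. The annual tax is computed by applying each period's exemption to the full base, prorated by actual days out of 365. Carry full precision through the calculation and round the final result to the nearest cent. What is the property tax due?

1 January – 25 June 2011: 176 days, exemption $29,000 → ($77,000 − $29,000) × 0.9% × 176/365 = $208.3068
26 June – 9 November 2011: 137 days, exemption $33,000 → ($77,000 − $33,000) × 0.9% × 137/365 = $148.6356
10 November – 31 December 2011: 52 days, exemption $55,000 → ($77,000 − $55,000) × 0.9% × 52/365 = $28.2082
Total = $385.1507

$385.15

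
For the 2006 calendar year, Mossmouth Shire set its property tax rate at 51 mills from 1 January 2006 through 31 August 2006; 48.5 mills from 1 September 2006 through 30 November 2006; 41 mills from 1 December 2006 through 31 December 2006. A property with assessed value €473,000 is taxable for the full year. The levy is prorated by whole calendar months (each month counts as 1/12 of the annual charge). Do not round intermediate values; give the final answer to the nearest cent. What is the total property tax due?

1 January – 31 August 2006: 8 months at 51 mills → €473,000 × 5.1% × 8/12 = €16,082.0000
1 September – 30 November 2006: 3 months at 48.5 mills → €473,000 × 4.85% × 3/12 = €5,735.1250
1 December – 31 December 2006: 1 month at 41 mills → €473,000 × 4.1% × 1/12 = €1,616.0833
Total = €23,433.2083

€23,433.21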